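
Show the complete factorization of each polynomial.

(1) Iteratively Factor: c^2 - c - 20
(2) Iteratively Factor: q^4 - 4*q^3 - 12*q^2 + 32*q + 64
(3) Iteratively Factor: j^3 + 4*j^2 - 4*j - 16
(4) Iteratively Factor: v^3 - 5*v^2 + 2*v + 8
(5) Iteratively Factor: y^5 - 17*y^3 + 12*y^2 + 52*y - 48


(1) = (c - 5)*(c + 4)
(2) = (q + 2)*(q^3 - 6*q^2 + 32) = (q + 2)^2*(q^2 - 8*q + 16) = (q - 4)*(q + 2)^2*(q - 4)
(3) = (j - 2)*(j^2 + 6*j + 8) = (j - 2)*(j + 4)*(j + 2)
(4) = (v + 1)*(v^2 - 6*v + 8) = (v - 2)*(v + 1)*(v - 4)
(5) = (y + 2)*(y^4 - 2*y^3 - 13*y^2 + 38*y - 24) = (y - 2)*(y + 2)*(y^3 - 13*y + 12) = (y - 2)*(y - 1)*(y + 2)*(y^2 + y - 12) = (y - 2)*(y - 1)*(y + 2)*(y + 4)*(y - 3)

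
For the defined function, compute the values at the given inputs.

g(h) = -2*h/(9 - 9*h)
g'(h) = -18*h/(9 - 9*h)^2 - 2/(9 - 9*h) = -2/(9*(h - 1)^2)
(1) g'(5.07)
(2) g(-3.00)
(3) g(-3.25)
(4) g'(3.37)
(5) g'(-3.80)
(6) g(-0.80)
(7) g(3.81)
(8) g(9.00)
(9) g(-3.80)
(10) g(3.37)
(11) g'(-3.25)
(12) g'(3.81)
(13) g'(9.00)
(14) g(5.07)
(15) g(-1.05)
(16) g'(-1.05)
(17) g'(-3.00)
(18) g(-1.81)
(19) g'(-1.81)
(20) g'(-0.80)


(1) = -0.01
(2) = 0.17
(3) = 0.17
(4) = -0.04
(5) = -0.01
(6) = 0.10
(7) = 0.30
(8) = 0.25
(9) = 0.18
(10) = 0.32
(11) = -0.01
(12) = -0.03
(13) = -0.00
(14) = 0.28
(15) = 0.11
(16) = -0.05
(17) = -0.01
(18) = 0.14
(19) = -0.03
(20) = -0.07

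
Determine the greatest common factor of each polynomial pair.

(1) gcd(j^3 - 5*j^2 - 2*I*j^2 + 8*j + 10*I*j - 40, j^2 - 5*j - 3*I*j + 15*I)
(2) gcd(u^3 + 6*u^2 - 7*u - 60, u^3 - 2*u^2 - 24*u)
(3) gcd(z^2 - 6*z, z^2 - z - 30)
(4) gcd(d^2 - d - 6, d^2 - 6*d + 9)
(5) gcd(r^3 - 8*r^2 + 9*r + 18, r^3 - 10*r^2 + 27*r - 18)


(1) = gcd((j - 5)*(j - 4*I)*(j + 2*I), (j - 5)*(j - 3*I)) = j - 5
(2) = u + 4
(3) = gcd(z*(z - 6), (z - 6)*(z + 5)) = z - 6
(4) = gcd((d - 3)*(d + 2), (d - 3)^2) = d - 3
(5) = gcd((r - 6)*(r - 3)*(r + 1), (r - 6)*(r - 3)*(r - 1)) = r^2 - 9*r + 18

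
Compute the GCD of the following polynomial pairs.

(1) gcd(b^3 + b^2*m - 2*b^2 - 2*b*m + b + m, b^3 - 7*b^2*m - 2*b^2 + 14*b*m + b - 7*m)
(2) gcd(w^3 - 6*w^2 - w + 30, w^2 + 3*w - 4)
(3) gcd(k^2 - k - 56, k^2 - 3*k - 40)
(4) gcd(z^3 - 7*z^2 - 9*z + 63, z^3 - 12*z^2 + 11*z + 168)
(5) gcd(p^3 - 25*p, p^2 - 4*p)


(1) = gcd((b - 1)^2*(b + m), (b - 1)^2*(b - 7*m)) = b^2 - 2*b + 1
(2) = gcd((w - 5)*(w - 3)*(w + 2), (w - 1)*(w + 4)) = 1
(3) = k - 8
(4) = z^2 - 4*z - 21
(5) = gcd(p*(p - 5)*(p + 5), p*(p - 4)) = p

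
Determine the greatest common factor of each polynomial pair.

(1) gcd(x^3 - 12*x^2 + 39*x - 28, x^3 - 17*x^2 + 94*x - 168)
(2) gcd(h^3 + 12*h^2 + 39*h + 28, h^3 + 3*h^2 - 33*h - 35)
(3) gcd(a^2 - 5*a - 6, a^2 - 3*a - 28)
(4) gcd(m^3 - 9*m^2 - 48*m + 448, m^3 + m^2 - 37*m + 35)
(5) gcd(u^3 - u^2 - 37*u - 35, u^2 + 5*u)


(1) = gcd((x - 7)*(x - 4)*(x - 1), (x - 7)*(x - 6)*(x - 4)) = x^2 - 11*x + 28
(2) = h^2 + 8*h + 7
(3) = 1
(4) = m + 7
(5) = gcd((u - 7)*(u + 1)*(u + 5), u*(u + 5)) = u + 5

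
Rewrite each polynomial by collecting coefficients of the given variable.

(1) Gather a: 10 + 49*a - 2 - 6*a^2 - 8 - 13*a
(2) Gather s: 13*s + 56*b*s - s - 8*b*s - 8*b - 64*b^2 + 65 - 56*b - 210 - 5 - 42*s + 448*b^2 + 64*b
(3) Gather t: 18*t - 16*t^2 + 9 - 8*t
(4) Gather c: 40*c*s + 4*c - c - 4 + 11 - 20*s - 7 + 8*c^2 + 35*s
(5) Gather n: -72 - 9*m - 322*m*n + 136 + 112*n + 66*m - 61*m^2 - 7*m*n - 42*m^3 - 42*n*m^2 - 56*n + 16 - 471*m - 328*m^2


(1) = -6*a^2 + 36*a
(2) = 384*b^2 + s*(48*b - 30) - 150
(3) = -16*t^2 + 10*t + 9
(4) = 8*c^2 + c*(40*s + 3) + 15*s
(5) = -42*m^3 - 389*m^2 - 414*m + n*(-42*m^2 - 329*m + 56) + 80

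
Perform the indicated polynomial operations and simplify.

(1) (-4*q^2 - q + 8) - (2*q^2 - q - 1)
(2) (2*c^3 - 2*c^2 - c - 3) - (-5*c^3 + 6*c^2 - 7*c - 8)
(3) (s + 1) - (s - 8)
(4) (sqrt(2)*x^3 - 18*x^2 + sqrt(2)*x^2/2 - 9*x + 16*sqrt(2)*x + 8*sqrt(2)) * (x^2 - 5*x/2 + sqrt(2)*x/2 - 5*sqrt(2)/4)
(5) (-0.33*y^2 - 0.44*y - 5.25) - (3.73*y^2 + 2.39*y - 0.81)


(1) = 9 - 6*q^2
(2) = 7*c^3 - 8*c^2 + 6*c + 5
(3) = 9
(4) = sqrt(2)*x^5 - 17*x^4 - 2*sqrt(2)*x^4 + 23*sqrt(2)*x^3/4 + 34*x^3 - 14*sqrt(2)*x^2 + 149*x^2/4 - 32*x - 35*sqrt(2)*x/4 - 20
(5) = -4.06*y^2 - 2.83*y - 4.44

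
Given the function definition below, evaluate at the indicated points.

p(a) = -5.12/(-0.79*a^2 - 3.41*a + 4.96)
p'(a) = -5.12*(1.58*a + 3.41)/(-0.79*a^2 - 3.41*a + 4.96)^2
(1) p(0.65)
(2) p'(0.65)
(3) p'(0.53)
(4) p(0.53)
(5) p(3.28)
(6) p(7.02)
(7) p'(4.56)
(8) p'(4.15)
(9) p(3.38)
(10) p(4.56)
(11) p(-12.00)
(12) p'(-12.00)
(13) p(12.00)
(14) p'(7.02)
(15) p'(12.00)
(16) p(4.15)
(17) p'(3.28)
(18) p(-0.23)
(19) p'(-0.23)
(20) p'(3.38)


(1) = -2.12
(2) = -3.91
(3) = -2.53
(4) = -1.75
(5) = 0.35
(6) = 0.09
(7) = -0.07
(8) = -0.10
(9) = 0.33
(10) = 0.19
(11) = 0.08
(12) = 0.02
(13) = 0.03
(14) = -0.02
(15) = -0.01
(16) = 0.22
(17) = -0.20
(18) = -0.90
(19) = -0.48
(20) = -0.18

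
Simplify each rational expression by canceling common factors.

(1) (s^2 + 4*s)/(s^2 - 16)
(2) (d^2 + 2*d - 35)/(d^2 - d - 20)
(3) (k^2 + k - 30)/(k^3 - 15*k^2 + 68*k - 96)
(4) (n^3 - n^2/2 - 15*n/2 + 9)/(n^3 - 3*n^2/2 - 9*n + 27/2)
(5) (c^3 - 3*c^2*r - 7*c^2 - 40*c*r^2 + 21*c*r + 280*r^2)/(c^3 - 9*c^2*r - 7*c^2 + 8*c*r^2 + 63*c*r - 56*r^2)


(1) = s/(s - 4)
(2) = (d + 7)/(d + 4)
(3) = (k^2 + k - 30)/(k^3 - 15*k^2 + 68*k - 96)
(4) = (n - 2)/(n - 3)
(5) = (-c - 5*r)/(-c + r)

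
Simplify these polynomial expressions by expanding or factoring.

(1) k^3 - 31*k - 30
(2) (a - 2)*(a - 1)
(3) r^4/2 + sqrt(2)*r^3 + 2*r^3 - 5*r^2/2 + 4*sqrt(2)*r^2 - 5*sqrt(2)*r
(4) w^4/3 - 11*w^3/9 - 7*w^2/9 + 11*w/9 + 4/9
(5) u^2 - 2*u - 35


(1) = (k - 6)*(k + 1)*(k + 5)
(2) = a^2 - 3*a + 2
(3) = r*(r/2 + sqrt(2))*(r - 1)*(r + 5)
(4) = (w/3 + 1/3)*(w - 4)*(w - 1)*(w + 1/3)
(5) = (u - 7)*(u + 5)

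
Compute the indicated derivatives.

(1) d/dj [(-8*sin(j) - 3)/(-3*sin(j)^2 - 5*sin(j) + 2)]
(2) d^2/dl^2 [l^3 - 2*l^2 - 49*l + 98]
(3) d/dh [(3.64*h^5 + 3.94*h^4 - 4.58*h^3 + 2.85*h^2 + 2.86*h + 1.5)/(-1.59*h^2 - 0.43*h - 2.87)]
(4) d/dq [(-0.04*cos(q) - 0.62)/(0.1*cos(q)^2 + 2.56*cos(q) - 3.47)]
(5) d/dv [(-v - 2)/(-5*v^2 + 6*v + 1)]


(1) = (-18*sin(j) + 12*cos(2*j) - 43)*cos(j)/(3*sin(j)^2 + 5*sin(j) - 2)^2
(2) = 6*l - 4
(3) = (-17.3628*h^6 - 18.79*h^5 - 50.0344*h^4 - 41.2924*h^3 + 42.7557*h^2 - 11.589*h - 7.5632)/(2.5281*h^4 + 1.3674*h^3 + 9.3115*h^2 + 2.4682*h + 8.2369)
(4) = (0.004*sin(q)^2 - 0.124*cos(q) - 1.73)*sin(q)/(0.1*cos(q)^2 + 2.56*cos(q) - 3.47)^2
(5) = (-5*v^2 - 20*v + 11)/(25*v^4 - 60*v^3 + 26*v^2 + 12*v + 1)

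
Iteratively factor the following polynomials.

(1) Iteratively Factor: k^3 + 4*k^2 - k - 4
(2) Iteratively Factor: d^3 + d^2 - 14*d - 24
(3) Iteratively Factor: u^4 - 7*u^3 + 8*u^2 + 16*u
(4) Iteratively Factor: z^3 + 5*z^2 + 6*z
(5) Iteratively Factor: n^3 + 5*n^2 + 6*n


(1) = (k + 4)*(k^2 - 1) = (k + 1)*(k + 4)*(k - 1)
(2) = (d + 2)*(d^2 - d - 12) = (d - 4)*(d + 2)*(d + 3)
(3) = (u - 4)*(u^3 - 3*u^2 - 4*u) = u*(u - 4)*(u^2 - 3*u - 4) = u*(u - 4)^2*(u + 1)
(4) = (z)*(z^2 + 5*z + 6) = z*(z + 2)*(z + 3)
(5) = (n + 2)*(n^2 + 3*n) = (n + 2)*(n + 3)*(n)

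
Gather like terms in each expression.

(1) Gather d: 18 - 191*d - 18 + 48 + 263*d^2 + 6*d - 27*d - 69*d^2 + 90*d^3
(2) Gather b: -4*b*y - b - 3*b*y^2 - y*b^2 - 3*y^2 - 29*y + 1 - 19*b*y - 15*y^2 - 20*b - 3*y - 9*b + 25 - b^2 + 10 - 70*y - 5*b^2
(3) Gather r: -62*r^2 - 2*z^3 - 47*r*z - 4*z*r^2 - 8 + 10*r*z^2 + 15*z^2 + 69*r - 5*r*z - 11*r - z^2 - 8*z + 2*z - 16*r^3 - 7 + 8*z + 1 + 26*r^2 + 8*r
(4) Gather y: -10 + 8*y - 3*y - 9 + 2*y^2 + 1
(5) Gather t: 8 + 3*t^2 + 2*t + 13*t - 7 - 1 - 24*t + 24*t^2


(1) = 90*d^3 + 194*d^2 - 212*d + 48
(2) = b^2*(-y - 6) + b*(-3*y^2 - 23*y - 30) - 18*y^2 - 102*y + 36
(3) = -16*r^3 + r^2*(-4*z - 36) + r*(10*z^2 - 52*z + 66) - 2*z^3 + 14*z^2 + 2*z - 14
(4) = 2*y^2 + 5*y - 18
(5) = 27*t^2 - 9*t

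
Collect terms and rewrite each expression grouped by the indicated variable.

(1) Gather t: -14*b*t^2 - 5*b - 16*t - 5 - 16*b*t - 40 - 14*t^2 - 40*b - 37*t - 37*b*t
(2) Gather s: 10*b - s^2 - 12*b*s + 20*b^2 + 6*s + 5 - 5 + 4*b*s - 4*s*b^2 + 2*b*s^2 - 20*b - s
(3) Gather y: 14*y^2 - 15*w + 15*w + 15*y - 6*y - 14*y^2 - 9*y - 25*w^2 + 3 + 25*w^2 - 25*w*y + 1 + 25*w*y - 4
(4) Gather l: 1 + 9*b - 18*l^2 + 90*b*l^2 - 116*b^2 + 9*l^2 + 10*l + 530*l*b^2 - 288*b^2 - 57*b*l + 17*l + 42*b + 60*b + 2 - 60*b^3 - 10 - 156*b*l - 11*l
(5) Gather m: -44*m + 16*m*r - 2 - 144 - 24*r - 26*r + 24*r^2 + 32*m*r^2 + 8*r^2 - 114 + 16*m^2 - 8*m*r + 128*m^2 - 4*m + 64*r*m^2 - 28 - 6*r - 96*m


(1) = -45*b + t^2*(-14*b - 14) + t*(-53*b - 53) - 45
(2) = 20*b^2 - 10*b + s^2*(2*b - 1) + s*(-4*b^2 - 8*b + 5)
(3) = 0
(4) = -60*b^3 - 404*b^2 + 111*b + l^2*(90*b - 9) + l*(530*b^2 - 213*b + 16) - 7
(5) = m^2*(64*r + 144) + m*(32*r^2 + 8*r - 144) + 32*r^2 - 56*r - 288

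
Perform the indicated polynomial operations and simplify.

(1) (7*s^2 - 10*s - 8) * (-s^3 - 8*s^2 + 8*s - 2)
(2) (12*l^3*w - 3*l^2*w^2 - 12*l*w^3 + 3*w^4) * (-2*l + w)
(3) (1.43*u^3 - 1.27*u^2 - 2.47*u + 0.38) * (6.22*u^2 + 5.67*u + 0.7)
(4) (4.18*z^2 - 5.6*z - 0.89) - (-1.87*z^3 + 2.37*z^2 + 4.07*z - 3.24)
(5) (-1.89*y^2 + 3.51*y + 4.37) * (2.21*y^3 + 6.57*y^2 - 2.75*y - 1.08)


(1) = -7*s^5 - 46*s^4 + 144*s^3 - 30*s^2 - 44*s + 16
(2) = -24*l^4*w + 18*l^3*w^2 + 21*l^2*w^3 - 18*l*w^4 + 3*w^5
(3) = 8.8946*u^5 + 0.2087*u^4 - 21.5633*u^3 - 12.5303*u^2 + 0.4256*u + 0.266
(4) = 1.87*z^3 + 1.81*z^2 - 9.67*z + 2.35
(5) = -4.1769*y^5 - 4.6602*y^4 + 37.9159*y^3 + 21.0996*y^2 - 15.8083*y - 4.7196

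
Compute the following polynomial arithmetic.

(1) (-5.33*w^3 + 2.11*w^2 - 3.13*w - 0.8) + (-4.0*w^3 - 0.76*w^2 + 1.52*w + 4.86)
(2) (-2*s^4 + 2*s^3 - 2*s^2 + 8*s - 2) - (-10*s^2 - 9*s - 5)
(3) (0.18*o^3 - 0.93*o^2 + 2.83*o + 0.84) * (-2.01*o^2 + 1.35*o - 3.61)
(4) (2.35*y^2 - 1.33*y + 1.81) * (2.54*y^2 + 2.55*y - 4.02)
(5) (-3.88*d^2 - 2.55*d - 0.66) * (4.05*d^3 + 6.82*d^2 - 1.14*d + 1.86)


(1) = -9.33*w^3 + 1.35*w^2 - 1.61*w + 4.06
(2) = -2*s^4 + 2*s^3 + 8*s^2 + 17*s + 3
(3) = -0.3618*o^5 + 2.1123*o^4 - 7.5936*o^3 + 5.4894*o^2 - 9.0823*o - 3.0324
(4) = 5.969*y^4 + 2.6143*y^3 - 8.2411*y^2 + 9.9621*y - 7.2762
(5) = -15.714*d^5 - 36.7891*d^4 - 15.6408*d^3 - 8.811*d^2 - 3.9906*d - 1.2276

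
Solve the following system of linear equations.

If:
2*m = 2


Then:
m = 1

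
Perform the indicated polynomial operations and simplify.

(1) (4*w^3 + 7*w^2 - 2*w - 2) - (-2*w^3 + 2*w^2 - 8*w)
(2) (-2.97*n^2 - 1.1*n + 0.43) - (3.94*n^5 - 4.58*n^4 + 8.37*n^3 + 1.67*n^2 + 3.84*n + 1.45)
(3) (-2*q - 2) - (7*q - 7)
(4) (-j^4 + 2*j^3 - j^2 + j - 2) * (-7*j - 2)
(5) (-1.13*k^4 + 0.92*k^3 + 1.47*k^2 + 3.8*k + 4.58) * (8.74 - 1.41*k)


(1) = 6*w^3 + 5*w^2 + 6*w - 2
(2) = -3.94*n^5 + 4.58*n^4 - 8.37*n^3 - 4.64*n^2 - 4.94*n - 1.02
(3) = 5 - 9*q
(4) = 7*j^5 - 12*j^4 + 3*j^3 - 5*j^2 + 12*j + 4
(5) = 1.5933*k^5 - 11.1734*k^4 + 5.9681*k^3 + 7.4898*k^2 + 26.7542*k + 40.0292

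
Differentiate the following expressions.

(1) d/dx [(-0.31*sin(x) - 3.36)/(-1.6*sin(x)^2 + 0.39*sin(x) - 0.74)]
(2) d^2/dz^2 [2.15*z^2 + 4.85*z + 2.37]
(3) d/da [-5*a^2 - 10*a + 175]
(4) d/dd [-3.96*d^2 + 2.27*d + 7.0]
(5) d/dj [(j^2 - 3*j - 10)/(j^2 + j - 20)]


(1) = (-0.496*sin(x)^2 - 10.752*sin(x) + 1.5398)*cos(x)/(2.56*sin(x)^4 - 1.248*sin(x)^3 + 2.5201*sin(x)^2 - 0.5772*sin(x) + 0.5476)
(2) = 4.30000000000000
(3) = -10*a - 10
(4) = 2.27 - 7.92*d
(5) = 2*(2*j^2 - 10*j + 35)/(j^4 + 2*j^3 - 39*j^2 - 40*j + 400)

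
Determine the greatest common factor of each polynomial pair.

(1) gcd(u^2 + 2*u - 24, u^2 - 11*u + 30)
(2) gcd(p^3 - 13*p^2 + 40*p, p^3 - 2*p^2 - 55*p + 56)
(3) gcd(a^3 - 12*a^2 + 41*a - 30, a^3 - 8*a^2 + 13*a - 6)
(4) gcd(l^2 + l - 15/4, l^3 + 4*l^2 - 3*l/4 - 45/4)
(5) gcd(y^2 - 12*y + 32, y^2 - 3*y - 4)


(1) = 1
(2) = p - 8
(3) = gcd((a - 6)*(a - 5)*(a - 1), (a - 6)*(a - 1)^2) = a^2 - 7*a + 6
(4) = gcd((l - 3/2)*(l + 5/2), (l - 3/2)*(l + 5/2)*(l + 3)) = l^2 + l - 15/4
(5) = gcd((y - 8)*(y - 4), (y - 4)*(y + 1)) = y - 4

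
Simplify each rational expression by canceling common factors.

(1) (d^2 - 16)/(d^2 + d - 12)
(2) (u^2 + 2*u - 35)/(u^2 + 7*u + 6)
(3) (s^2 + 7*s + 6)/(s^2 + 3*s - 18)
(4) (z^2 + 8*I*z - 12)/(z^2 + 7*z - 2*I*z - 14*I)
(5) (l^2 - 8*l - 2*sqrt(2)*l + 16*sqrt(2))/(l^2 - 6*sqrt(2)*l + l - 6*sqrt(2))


(1) = (d - 4)/(d - 3)
(2) = (u^2 + 2*u - 35)/(u^2 + 7*u + 6)
(3) = (s + 1)/(s - 3)
(4) = (z^2 + 8*I*z - 12)/(z^2 + z*(7 - 2*I) - 14*I)
(5) = (l^2 + l*(-8 - 2*sqrt(2)) + 16*sqrt(2))/(l^2 + l*(1 - 6*sqrt(2)) - 6*sqrt(2))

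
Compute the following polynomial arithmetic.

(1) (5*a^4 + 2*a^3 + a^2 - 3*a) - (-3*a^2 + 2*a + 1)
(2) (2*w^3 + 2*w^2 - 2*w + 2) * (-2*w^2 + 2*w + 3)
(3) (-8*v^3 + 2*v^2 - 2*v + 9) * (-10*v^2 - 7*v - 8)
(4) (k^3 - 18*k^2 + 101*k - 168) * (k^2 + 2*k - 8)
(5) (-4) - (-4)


(1) = 5*a^4 + 2*a^3 + 4*a^2 - 5*a - 1
(2) = -4*w^5 + 14*w^3 - 2*w^2 - 2*w + 6
(3) = 80*v^5 + 36*v^4 + 70*v^3 - 92*v^2 - 47*v - 72
(4) = k^5 - 16*k^4 + 57*k^3 + 178*k^2 - 1144*k + 1344
(5) = 0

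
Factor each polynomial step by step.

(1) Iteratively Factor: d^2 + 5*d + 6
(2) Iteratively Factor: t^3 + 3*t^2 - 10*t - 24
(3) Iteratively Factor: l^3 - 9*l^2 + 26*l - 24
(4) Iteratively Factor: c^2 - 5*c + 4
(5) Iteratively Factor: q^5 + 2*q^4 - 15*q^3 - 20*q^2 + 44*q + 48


(1) = (d + 2)*(d + 3)
(2) = (t + 4)*(t^2 - t - 6) = (t + 2)*(t + 4)*(t - 3)
(3) = (l - 2)*(l^2 - 7*l + 12) = (l - 3)*(l - 2)*(l - 4)
(4) = (c - 1)*(c - 4)
(5) = (q + 2)*(q^4 - 15*q^2 + 10*q + 24) = (q + 2)*(q + 4)*(q^3 - 4*q^2 + q + 6) = (q + 1)*(q + 2)*(q + 4)*(q^2 - 5*q + 6) = (q - 2)*(q + 1)*(q + 2)*(q + 4)*(q - 3)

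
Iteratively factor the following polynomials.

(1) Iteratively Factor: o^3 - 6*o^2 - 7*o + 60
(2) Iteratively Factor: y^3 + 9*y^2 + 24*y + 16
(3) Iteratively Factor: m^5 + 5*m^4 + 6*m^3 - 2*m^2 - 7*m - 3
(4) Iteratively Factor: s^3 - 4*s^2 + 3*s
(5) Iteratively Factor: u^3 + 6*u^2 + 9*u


(1) = (o + 3)*(o^2 - 9*o + 20) = (o - 5)*(o + 3)*(o - 4)
(2) = (y + 4)*(y^2 + 5*y + 4) = (y + 1)*(y + 4)*(y + 4)
(3) = (m - 1)*(m^4 + 6*m^3 + 12*m^2 + 10*m + 3) = (m - 1)*(m + 1)*(m^3 + 5*m^2 + 7*m + 3) = (m - 1)*(m + 1)^2*(m^2 + 4*m + 3) = (m - 1)*(m + 1)^2*(m + 3)*(m + 1)
(4) = (s - 1)*(s^2 - 3*s) = s*(s - 1)*(s - 3)
(5) = (u + 3)*(u^2 + 3*u) = (u + 3)^2*(u)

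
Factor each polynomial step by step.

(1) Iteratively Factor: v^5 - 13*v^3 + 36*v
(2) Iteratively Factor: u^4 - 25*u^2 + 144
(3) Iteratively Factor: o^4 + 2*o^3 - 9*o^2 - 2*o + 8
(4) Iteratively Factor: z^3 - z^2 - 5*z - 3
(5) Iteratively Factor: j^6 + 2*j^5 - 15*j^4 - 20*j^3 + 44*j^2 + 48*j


(1) = (v - 3)*(v^4 + 3*v^3 - 4*v^2 - 12*v) = v*(v - 3)*(v^3 + 3*v^2 - 4*v - 12) = v*(v - 3)*(v + 2)*(v^2 + v - 6) = v*(v - 3)*(v - 2)*(v + 2)*(v + 3)
(2) = (u + 3)*(u^3 - 3*u^2 - 16*u + 48) = (u - 3)*(u + 3)*(u^2 - 16) = (u - 3)*(u + 3)*(u + 4)*(u - 4)
(3) = (o + 1)*(o^3 + o^2 - 10*o + 8) = (o + 1)*(o + 4)*(o^2 - 3*o + 2) = (o - 2)*(o + 1)*(o + 4)*(o - 1)
(4) = (z + 1)*(z^2 - 2*z - 3) = (z - 3)*(z + 1)*(z + 1)
(5) = (j - 3)*(j^5 + 5*j^4 - 20*j^2 - 16*j) = (j - 3)*(j - 2)*(j^4 + 7*j^3 + 14*j^2 + 8*j) = j*(j - 3)*(j - 2)*(j^3 + 7*j^2 + 14*j + 8) = j*(j - 3)*(j - 2)*(j + 1)*(j^2 + 6*j + 8) = j*(j - 3)*(j - 2)*(j + 1)*(j + 2)*(j + 4)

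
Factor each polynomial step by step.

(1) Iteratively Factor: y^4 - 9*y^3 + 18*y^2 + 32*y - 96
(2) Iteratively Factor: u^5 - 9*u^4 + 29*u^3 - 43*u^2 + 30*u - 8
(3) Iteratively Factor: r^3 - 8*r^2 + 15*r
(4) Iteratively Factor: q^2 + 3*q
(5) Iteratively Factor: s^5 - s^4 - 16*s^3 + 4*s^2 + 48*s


(1) = (y + 2)*(y^3 - 11*y^2 + 40*y - 48) = (y - 4)*(y + 2)*(y^2 - 7*y + 12) = (y - 4)^2*(y + 2)*(y - 3)
(2) = (u - 2)*(u^4 - 7*u^3 + 15*u^2 - 13*u + 4) = (u - 2)*(u - 1)*(u^3 - 6*u^2 + 9*u - 4) = (u - 2)*(u - 1)^2*(u^2 - 5*u + 4) = (u - 4)*(u - 2)*(u - 1)^2*(u - 1)
(3) = (r - 3)*(r^2 - 5*r) = r*(r - 3)*(r - 5)
(4) = (q + 3)*(q)
(5) = (s)*(s^4 - s^3 - 16*s^2 + 4*s + 48) = s*(s - 2)*(s^3 + s^2 - 14*s - 24) = s*(s - 2)*(s + 3)*(s^2 - 2*s - 8) = s*(s - 2)*(s + 2)*(s + 3)*(s - 4)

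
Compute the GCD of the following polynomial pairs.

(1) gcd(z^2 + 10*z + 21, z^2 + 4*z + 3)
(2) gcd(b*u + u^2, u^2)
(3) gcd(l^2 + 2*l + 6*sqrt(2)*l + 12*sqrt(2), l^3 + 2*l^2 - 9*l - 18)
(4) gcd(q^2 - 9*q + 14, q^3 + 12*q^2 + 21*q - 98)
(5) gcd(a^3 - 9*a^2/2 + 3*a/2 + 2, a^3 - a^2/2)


(1) = z + 3
(2) = u
(3) = l + 2
(4) = q - 2
(5) = 1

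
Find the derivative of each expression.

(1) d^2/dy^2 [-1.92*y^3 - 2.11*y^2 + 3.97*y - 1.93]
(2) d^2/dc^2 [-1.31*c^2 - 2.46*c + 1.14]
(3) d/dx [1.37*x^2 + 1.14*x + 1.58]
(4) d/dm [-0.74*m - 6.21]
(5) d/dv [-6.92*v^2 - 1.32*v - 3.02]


(1) = -11.52*y - 4.22
(2) = -2.62000000000000
(3) = 2.74*x + 1.14
(4) = -0.740000000000000
(5) = -13.84*v - 1.32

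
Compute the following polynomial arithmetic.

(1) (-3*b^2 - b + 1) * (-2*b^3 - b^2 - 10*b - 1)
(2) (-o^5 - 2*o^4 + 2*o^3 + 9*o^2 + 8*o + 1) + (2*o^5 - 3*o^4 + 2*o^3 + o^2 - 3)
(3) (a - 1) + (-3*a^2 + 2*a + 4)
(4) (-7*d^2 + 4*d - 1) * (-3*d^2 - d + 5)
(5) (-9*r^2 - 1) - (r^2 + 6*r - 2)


(1) = 6*b^5 + 5*b^4 + 29*b^3 + 12*b^2 - 9*b - 1
(2) = o^5 - 5*o^4 + 4*o^3 + 10*o^2 + 8*o - 2
(3) = -3*a^2 + 3*a + 3
(4) = 21*d^4 - 5*d^3 - 36*d^2 + 21*d - 5
(5) = -10*r^2 - 6*r + 1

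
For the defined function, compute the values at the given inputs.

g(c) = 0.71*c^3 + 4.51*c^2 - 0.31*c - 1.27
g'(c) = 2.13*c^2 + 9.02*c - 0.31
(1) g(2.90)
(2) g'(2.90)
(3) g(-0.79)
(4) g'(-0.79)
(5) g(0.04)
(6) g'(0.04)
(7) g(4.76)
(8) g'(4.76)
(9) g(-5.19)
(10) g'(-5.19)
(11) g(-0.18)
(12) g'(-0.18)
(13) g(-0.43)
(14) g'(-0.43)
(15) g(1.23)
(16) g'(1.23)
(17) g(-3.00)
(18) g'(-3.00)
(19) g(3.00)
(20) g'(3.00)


(1) = 53.08
(2) = 43.76
(3) = 1.44
(4) = -6.11
(5) = -1.28
(6) = 0.05
(7) = 176.01
(8) = 90.89
(9) = 22.56
(10) = 10.25
(11) = -1.07
(12) = -1.86
(13) = -0.36
(14) = -3.79
(15) = 6.49
(16) = 14.01
(17) = 21.08
(18) = -8.20
(19) = 57.56
(20) = 45.92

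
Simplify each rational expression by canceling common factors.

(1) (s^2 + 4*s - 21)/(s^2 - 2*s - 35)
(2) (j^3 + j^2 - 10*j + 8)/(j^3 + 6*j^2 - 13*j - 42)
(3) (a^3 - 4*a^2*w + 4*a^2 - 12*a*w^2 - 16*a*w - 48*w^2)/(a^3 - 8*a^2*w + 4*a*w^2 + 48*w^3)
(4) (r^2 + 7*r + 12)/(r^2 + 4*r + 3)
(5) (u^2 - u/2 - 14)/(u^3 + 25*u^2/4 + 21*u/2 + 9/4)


(1) = (s^2 + 4*s - 21)/(s^2 - 2*s - 35)
(2) = (j^3 + j^2 - 10*j + 8)/(j^3 + 6*j^2 - 13*j - 42)
(3) = (-a - 4)/(-a + 4*w)
(4) = (r + 4)/(r + 1)
(5) = (4*u^2 - 2*u - 56)/(4*u^3 + 25*u^2 + 42*u + 9)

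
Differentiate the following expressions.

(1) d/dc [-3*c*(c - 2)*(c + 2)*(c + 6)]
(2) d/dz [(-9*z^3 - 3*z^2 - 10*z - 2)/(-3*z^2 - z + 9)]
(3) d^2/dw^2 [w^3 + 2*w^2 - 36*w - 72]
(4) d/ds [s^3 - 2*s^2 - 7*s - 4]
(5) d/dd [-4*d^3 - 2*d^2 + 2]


(1) = -12*c^3 - 54*c^2 + 24*c + 72
(2) = (27*z^4 + 18*z^3 - 270*z^2 - 66*z - 92)/(9*z^4 + 6*z^3 - 53*z^2 - 18*z + 81)
(3) = 6*w + 4
(4) = 3*s^2 - 4*s - 7
(5) = 4*d*(-3*d - 1)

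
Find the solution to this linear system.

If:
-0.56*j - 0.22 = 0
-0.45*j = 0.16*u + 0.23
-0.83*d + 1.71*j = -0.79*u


Then:
d = -1.13
j = -0.39
u = -0.33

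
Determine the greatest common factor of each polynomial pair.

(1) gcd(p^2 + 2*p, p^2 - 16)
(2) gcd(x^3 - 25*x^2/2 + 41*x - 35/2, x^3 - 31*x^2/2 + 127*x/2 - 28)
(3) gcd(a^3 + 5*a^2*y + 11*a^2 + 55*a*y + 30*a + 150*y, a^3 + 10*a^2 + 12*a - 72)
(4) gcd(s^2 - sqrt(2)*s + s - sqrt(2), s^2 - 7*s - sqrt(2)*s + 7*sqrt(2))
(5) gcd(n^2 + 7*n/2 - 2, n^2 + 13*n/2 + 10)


(1) = 1
(2) = x^2 - 15*x/2 + 7/2
(3) = a + 6
(4) = gcd((s + 1)*(s - sqrt(2)), (s - 7)*(s - sqrt(2))) = s - sqrt(2)
(5) = n + 4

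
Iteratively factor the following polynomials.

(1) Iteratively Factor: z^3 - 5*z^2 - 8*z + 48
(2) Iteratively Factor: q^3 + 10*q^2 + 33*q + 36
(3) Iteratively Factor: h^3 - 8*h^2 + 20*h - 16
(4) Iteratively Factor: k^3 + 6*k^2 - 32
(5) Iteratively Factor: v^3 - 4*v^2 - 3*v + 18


(1) = (z - 4)*(z^2 - z - 12) = (z - 4)*(z + 3)*(z - 4)
(2) = (q + 3)*(q^2 + 7*q + 12) = (q + 3)^2*(q + 4)
(3) = (h - 2)*(h^2 - 6*h + 8) = (h - 4)*(h - 2)*(h - 2)
(4) = (k + 4)*(k^2 + 2*k - 8) = (k - 2)*(k + 4)*(k + 4)
(5) = (v - 3)*(v^2 - v - 6) = (v - 3)*(v + 2)*(v - 3)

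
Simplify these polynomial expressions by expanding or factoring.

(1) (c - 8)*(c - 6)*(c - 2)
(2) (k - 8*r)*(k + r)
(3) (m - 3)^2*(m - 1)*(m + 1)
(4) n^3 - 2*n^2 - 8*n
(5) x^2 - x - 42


(1) = c^3 - 16*c^2 + 76*c - 96
(2) = k^2 - 7*k*r - 8*r^2
(3) = m^4 - 6*m^3 + 8*m^2 + 6*m - 9
(4) = n*(n - 4)*(n + 2)
(5) = (x - 7)*(x + 6)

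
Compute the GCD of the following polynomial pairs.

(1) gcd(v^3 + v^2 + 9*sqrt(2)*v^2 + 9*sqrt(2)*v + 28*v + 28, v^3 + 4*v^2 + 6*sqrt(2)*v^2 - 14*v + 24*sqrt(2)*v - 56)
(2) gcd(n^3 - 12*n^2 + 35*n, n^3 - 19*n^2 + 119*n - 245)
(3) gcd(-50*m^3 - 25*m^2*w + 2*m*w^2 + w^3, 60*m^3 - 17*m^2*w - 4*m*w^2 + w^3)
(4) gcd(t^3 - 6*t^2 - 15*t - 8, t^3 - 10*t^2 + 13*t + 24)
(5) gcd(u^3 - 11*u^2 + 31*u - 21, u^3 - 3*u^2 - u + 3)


(1) = gcd((v + 1)*(v + 2*sqrt(2))*(v + 7*sqrt(2)), (v + 4)*(v - sqrt(2))*(v + 7*sqrt(2))) = v + 7*sqrt(2)
(2) = gcd(n*(n - 7)*(n - 5), (n - 7)^2*(n - 5)) = n^2 - 12*n + 35
(3) = gcd((-5*m + w)*(2*m + w)*(5*m + w), (-5*m + w)*(-3*m + w)*(4*m + w)) = -5*m + w
(4) = gcd((t - 8)*(t + 1)^2, (t - 8)*(t - 3)*(t + 1)) = t^2 - 7*t - 8
(5) = u^2 - 4*u + 3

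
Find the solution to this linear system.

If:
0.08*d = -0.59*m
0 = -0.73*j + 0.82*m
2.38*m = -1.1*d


Then:
d = 0.00
j = 0.00
m = 0.00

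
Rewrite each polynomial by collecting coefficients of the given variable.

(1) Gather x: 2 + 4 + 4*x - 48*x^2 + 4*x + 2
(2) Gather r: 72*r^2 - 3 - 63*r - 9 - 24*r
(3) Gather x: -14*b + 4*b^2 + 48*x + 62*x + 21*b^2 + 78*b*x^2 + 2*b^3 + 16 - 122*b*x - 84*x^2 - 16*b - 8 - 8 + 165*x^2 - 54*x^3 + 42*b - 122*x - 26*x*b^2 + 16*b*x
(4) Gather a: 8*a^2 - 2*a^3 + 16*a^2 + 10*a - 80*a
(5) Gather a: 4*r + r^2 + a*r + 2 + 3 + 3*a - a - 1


(1) = -48*x^2 + 8*x + 8
(2) = 72*r^2 - 87*r - 12
(3) = 2*b^3 + 25*b^2 + 12*b - 54*x^3 + x^2*(78*b + 81) + x*(-26*b^2 - 106*b - 12)
(4) = -2*a^3 + 24*a^2 - 70*a
(5) = a*(r + 2) + r^2 + 4*r + 4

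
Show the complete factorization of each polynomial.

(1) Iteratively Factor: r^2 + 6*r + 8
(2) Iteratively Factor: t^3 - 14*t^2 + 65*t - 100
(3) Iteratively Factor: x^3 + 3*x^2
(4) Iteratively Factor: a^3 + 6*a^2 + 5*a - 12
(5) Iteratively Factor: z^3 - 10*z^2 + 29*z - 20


(1) = (r + 2)*(r + 4)
(2) = (t - 5)*(t^2 - 9*t + 20) = (t - 5)^2*(t - 4)
(3) = (x)*(x^2 + 3*x) = x*(x + 3)*(x)
(4) = (a - 1)*(a^2 + 7*a + 12) = (a - 1)*(a + 4)*(a + 3)
(5) = (z - 1)*(z^2 - 9*z + 20) = (z - 4)*(z - 1)*(z - 5)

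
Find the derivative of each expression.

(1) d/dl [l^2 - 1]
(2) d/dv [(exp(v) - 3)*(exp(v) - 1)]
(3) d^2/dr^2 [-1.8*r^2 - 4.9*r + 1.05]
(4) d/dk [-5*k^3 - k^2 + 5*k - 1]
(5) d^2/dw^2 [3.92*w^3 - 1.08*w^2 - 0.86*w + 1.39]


(1) = 2*l
(2) = 2*(exp(v) - 2)*exp(v)
(3) = -3.60000000000000
(4) = -15*k^2 - 2*k + 5
(5) = 23.52*w - 2.16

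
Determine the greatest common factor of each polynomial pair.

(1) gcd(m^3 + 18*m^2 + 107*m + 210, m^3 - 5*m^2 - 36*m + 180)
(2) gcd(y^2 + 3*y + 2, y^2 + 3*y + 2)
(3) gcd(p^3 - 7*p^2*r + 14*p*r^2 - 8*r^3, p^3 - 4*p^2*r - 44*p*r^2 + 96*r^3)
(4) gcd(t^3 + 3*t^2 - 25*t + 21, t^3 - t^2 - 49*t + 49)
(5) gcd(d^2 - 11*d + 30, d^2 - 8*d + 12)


(1) = gcd((m + 5)*(m + 6)*(m + 7), (m - 6)*(m - 5)*(m + 6)) = m + 6
(2) = y^2 + 3*y + 2
(3) = p - 2*r
(4) = t^2 + 6*t - 7
(5) = gcd((d - 6)*(d - 5), (d - 6)*(d - 2)) = d - 6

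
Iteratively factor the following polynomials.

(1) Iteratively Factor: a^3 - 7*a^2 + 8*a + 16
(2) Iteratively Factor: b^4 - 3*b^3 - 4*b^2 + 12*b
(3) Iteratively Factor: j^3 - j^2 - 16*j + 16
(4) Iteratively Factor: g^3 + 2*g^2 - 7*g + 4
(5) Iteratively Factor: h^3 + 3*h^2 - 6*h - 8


(1) = (a - 4)*(a^2 - 3*a - 4) = (a - 4)*(a + 1)*(a - 4)
(2) = (b - 2)*(b^3 - b^2 - 6*b) = (b - 2)*(b + 2)*(b^2 - 3*b) = b*(b - 2)*(b + 2)*(b - 3)
(3) = (j - 4)*(j^2 + 3*j - 4) = (j - 4)*(j - 1)*(j + 4)
(4) = (g - 1)*(g^2 + 3*g - 4) = (g - 1)^2*(g + 4)
(5) = (h + 4)*(h^2 - h - 2) = (h + 1)*(h + 4)*(h - 2)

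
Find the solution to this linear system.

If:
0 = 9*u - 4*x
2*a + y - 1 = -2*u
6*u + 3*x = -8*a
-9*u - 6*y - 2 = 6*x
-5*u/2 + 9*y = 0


Then:
No Solution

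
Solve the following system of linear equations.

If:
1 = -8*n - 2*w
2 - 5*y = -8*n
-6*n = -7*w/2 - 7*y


Then:
n = 21/176
w = -43/44
y = 13/22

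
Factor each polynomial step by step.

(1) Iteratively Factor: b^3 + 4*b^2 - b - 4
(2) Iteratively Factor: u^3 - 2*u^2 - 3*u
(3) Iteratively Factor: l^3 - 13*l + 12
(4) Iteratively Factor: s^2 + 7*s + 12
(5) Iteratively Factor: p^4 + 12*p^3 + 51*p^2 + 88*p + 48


(1) = (b + 1)*(b^2 + 3*b - 4) = (b + 1)*(b + 4)*(b - 1)
(2) = (u - 3)*(u^2 + u) = (u - 3)*(u + 1)*(u)
(3) = (l - 1)*(l^2 + l - 12) = (l - 1)*(l + 4)*(l - 3)
(4) = (s + 4)*(s + 3)
(5) = (p + 3)*(p^3 + 9*p^2 + 24*p + 16) = (p + 3)*(p + 4)*(p^2 + 5*p + 4) = (p + 3)*(p + 4)^2*(p + 1)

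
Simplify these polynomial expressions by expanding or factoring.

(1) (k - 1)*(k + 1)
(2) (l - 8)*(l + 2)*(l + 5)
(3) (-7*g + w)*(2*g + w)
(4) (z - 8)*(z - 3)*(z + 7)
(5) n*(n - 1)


(1) = k^2 - 1
(2) = l^3 - l^2 - 46*l - 80
(3) = -14*g^2 - 5*g*w + w^2
(4) = z^3 - 4*z^2 - 53*z + 168
(5) = n^2 - n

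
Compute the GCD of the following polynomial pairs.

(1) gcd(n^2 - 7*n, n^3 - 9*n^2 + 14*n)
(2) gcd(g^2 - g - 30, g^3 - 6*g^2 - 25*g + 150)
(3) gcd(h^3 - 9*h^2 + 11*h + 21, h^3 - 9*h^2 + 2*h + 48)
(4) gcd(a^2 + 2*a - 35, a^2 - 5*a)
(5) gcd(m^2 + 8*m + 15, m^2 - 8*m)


(1) = n^2 - 7*n
(2) = g^2 - g - 30
(3) = h - 3
(4) = gcd((a - 5)*(a + 7), a*(a - 5)) = a - 5
(5) = gcd((m + 3)*(m + 5), m*(m - 8)) = 1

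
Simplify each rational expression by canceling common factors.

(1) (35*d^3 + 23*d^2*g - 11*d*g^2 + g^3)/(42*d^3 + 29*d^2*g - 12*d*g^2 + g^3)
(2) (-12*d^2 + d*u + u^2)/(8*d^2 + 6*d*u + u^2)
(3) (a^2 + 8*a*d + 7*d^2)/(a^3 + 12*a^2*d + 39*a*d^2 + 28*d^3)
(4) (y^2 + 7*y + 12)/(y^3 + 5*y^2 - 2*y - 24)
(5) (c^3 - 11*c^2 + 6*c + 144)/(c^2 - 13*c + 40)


(1) = (5*d - g)/(6*d - g)
(2) = (-3*d + u)/(2*d + u)
(3) = 1/(a + 4*d)
(4) = 1/(y - 2)
(5) = (c^2 - 3*c - 18)/(c - 5)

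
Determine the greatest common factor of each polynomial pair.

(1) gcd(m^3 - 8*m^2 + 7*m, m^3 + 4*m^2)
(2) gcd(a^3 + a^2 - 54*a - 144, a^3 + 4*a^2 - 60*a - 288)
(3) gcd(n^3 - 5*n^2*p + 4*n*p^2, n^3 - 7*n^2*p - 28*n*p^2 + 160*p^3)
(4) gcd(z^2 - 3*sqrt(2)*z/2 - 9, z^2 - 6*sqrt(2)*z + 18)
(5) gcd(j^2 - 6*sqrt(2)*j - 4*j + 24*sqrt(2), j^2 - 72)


(1) = m
(2) = a^2 - 2*a - 48
(3) = -n + 4*p
(4) = z - 3*sqrt(2)
(5) = gcd((j - 4)*(j - 6*sqrt(2)), (j - 6*sqrt(2))*(j + 6*sqrt(2))) = j - 6*sqrt(2)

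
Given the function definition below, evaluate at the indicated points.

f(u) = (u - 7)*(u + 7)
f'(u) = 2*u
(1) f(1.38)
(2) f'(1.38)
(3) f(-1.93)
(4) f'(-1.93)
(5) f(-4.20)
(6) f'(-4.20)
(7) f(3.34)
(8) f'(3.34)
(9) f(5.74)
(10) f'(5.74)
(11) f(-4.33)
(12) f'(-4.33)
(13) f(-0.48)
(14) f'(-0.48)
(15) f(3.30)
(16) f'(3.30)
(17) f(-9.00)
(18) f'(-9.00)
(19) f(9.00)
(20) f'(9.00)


(1) = -47.10
(2) = 2.76
(3) = -45.28
(4) = -3.86
(5) = -31.36
(6) = -8.40
(7) = -37.84
(8) = 6.68
(9) = -16.05
(10) = 11.48
(11) = -30.25
(12) = -8.66
(13) = -48.77
(14) = -0.96
(15) = -38.11
(16) = 6.60
(17) = 32.00
(18) = -18.00
(19) = 32.00
(20) = 18.00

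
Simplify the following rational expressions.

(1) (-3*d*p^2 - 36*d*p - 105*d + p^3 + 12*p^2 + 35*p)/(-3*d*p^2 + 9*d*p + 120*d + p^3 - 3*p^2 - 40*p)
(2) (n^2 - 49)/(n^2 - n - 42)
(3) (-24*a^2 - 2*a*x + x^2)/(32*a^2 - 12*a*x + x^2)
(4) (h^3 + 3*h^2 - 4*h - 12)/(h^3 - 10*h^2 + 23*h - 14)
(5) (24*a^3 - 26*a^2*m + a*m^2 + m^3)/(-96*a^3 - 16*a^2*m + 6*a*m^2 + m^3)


(1) = (p + 7)/(p - 8)
(2) = (n + 7)/(n + 6)
(3) = (-24*a^2 - 2*a*x + x^2)/(32*a^2 - 12*a*x + x^2)
(4) = (h^2 + 5*h + 6)/(h^2 - 8*h + 7)
(5) = (-a + m)/(4*a + m)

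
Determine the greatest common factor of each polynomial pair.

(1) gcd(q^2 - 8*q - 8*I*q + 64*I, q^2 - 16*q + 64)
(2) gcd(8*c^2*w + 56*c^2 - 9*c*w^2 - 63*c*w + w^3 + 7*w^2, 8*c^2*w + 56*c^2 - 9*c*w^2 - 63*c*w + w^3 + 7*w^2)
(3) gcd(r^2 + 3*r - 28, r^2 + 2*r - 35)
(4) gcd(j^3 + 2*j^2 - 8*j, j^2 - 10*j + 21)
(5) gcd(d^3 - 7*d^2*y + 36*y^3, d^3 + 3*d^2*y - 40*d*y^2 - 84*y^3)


(1) = gcd((q - 8)*(q - 8*I), (q - 8)^2) = q - 8
(2) = gcd((-8*c + w)*(-c + w)*(w + 7), (-8*c + w)*(-c + w)*(w + 7)) = 8*c^2*w + 56*c^2 - 9*c*w^2 - 63*c*w + w^3 + 7*w^2
(3) = gcd((r - 4)*(r + 7), (r - 5)*(r + 7)) = r + 7
(4) = gcd(j*(j - 2)*(j + 4), (j - 7)*(j - 3)) = 1
(5) = -d^2 + 4*d*y + 12*y^2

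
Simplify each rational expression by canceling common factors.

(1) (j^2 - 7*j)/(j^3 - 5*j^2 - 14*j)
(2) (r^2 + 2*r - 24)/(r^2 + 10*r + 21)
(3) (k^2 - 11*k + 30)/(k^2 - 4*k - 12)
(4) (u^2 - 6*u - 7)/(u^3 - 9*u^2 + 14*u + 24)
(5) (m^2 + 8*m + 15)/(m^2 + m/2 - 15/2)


(1) = 1/(j + 2)
(2) = (r^2 + 2*r - 24)/(r^2 + 10*r + 21)
(3) = (k - 5)/(k + 2)
(4) = (u - 7)/(u^2 - 10*u + 24)
(5) = (2*m + 10)/(2*m - 5)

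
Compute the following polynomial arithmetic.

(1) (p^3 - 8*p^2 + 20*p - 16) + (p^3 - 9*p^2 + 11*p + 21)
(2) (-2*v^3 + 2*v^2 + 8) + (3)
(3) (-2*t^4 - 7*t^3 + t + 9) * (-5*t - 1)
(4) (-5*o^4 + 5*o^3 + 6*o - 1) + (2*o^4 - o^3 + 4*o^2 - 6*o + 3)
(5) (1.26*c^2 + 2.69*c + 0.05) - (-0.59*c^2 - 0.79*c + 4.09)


(1) = 2*p^3 - 17*p^2 + 31*p + 5
(2) = -2*v^3 + 2*v^2 + 11
(3) = 10*t^5 + 37*t^4 + 7*t^3 - 5*t^2 - 46*t - 9
(4) = -3*o^4 + 4*o^3 + 4*o^2 + 2
(5) = 1.85*c^2 + 3.48*c - 4.04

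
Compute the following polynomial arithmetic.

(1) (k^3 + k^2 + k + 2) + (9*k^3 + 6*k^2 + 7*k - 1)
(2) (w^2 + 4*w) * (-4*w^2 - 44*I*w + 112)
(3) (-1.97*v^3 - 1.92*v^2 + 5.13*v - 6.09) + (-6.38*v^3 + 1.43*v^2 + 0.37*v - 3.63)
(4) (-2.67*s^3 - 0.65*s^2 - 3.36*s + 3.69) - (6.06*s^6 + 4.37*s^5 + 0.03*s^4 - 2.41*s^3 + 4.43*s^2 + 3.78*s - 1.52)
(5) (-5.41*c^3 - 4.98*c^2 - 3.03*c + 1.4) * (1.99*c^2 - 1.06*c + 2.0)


(1) = 10*k^3 + 7*k^2 + 8*k + 1
(2) = -4*w^4 - 16*w^3 - 44*I*w^3 + 112*w^2 - 176*I*w^2 + 448*w
(3) = -8.35*v^3 - 0.49*v^2 + 5.5*v - 9.72
(4) = -6.06*s^6 - 4.37*s^5 - 0.03*s^4 - 0.26*s^3 - 5.08*s^2 - 7.14*s + 5.21
(5) = -10.7659*c^5 - 4.1756*c^4 - 11.5709*c^3 - 3.9622*c^2 - 7.544*c + 2.8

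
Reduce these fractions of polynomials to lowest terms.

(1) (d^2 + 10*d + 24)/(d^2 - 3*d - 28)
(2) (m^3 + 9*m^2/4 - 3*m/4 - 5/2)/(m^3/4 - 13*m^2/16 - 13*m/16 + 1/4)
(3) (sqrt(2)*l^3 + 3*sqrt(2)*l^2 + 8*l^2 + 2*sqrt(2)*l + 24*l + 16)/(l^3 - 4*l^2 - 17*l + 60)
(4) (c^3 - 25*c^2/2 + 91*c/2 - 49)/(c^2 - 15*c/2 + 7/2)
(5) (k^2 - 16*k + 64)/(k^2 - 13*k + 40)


(1) = (d + 6)/(d - 7)
(2) = (16*m^3 + 36*m^2 - 12*m - 40)/(4*m^3 - 13*m^2 - 13*m + 4)
(3) = (sqrt(2)*l^3 + l^2*(3*sqrt(2) + 8) + l*(2*sqrt(2) + 24) + 16)/(l^3 - 4*l^2 - 17*l + 60)
(4) = (2*c^2 - 11*c + 14)/(2*c - 1)
(5) = (k - 8)/(k - 5)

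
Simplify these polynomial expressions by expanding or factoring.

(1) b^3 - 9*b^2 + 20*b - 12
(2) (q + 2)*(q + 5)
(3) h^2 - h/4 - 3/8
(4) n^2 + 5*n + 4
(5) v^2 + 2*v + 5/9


(1) = (b - 6)*(b - 2)*(b - 1)
(2) = q^2 + 7*q + 10
(3) = (h - 3/4)*(h + 1/2)
(4) = (n + 1)*(n + 4)
(5) = (v + 1/3)*(v + 5/3)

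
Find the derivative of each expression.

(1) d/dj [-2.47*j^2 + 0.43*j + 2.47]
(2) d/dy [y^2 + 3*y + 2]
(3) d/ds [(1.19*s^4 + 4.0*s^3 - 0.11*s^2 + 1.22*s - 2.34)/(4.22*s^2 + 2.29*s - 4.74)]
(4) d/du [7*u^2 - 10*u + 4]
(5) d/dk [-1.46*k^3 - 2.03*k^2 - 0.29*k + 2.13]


(1) = 0.43 - 4.94*j
(2) = 2*y + 3
(3) = (10.0436*s^5 + 25.0553*s^4 - 4.2424*s^3 - 62.2803*s^2 + 20.7924*s - 0.4242)/(17.8084*s^4 + 19.3276*s^3 - 34.7615*s^2 - 21.7092*s + 22.4676)
(4) = 14*u - 10
(5) = -4.38*k^2 - 4.06*k - 0.29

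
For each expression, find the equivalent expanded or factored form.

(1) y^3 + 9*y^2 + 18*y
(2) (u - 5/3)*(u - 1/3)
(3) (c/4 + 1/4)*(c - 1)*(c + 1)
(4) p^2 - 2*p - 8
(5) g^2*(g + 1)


(1) = y*(y + 3)*(y + 6)
(2) = u^2 - 2*u + 5/9
(3) = c^3/4 + c^2/4 - c/4 - 1/4
(4) = (p - 4)*(p + 2)
(5) = g^3 + g^2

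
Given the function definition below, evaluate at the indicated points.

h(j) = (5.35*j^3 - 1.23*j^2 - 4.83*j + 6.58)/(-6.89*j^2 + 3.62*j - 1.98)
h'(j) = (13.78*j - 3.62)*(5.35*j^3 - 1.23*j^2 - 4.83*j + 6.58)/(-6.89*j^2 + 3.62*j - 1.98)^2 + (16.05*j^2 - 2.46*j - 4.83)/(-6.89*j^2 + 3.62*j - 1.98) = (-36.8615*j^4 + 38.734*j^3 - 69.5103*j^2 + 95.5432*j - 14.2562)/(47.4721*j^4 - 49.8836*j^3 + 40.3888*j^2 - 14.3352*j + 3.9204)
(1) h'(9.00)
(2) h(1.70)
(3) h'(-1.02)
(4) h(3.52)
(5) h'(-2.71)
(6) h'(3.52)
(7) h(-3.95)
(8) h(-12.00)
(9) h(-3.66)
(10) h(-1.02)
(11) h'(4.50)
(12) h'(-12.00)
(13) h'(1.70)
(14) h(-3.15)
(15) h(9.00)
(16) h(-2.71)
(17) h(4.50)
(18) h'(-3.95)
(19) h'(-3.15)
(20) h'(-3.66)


(1) = -0.78
(2) = -1.34
(3) = -1.61
(4) = -2.78
(5) = -0.91
(6) = -0.81
(7) = 2.61
(8) = 9.02
(9) = 2.37
(10) = -0.35
(11) = -0.80
(12) = -0.78
(13) = -0.69
(14) = 1.93
(15) = -7.13
(16) = 1.54
(17) = -3.57
(18) = -0.84
(19) = -0.87
(20) = -0.85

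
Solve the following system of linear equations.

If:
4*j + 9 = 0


Then:
j = -9/4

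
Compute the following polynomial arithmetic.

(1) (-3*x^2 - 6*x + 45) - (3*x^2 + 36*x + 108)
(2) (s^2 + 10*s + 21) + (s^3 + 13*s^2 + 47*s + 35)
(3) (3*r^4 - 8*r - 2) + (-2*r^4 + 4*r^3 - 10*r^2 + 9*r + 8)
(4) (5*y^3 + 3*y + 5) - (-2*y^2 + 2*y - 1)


(1) = -6*x^2 - 42*x - 63
(2) = s^3 + 14*s^2 + 57*s + 56
(3) = r^4 + 4*r^3 - 10*r^2 + r + 6
(4) = 5*y^3 + 2*y^2 + y + 6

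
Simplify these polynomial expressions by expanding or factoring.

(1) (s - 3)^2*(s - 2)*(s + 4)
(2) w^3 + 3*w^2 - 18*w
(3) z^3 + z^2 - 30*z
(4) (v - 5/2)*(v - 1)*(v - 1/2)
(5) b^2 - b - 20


(1) = s^4 - 4*s^3 - 11*s^2 + 66*s - 72
(2) = w*(w - 3)*(w + 6)
(3) = z*(z - 5)*(z + 6)
(4) = v^3 - 4*v^2 + 17*v/4 - 5/4
(5) = (b - 5)*(b + 4)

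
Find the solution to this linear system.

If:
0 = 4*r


Then:
r = 0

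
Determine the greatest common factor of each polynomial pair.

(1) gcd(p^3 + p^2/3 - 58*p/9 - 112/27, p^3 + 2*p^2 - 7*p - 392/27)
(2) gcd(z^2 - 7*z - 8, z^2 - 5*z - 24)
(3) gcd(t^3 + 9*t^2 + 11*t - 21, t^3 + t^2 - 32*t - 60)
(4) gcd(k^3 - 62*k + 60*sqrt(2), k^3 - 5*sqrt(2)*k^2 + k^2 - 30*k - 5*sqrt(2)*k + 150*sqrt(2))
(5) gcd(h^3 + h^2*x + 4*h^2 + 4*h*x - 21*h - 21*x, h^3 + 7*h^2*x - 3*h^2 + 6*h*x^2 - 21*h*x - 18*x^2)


(1) = p^2 - p/3 - 56/9
(2) = z - 8
(3) = 1
(4) = gcd((k - 5*sqrt(2))*(k - sqrt(2))*(k + 6*sqrt(2)), (k - 5)*(k + 6)*(k - 5*sqrt(2))) = k - 5*sqrt(2)
(5) = h^2 + h*x - 3*h - 3*x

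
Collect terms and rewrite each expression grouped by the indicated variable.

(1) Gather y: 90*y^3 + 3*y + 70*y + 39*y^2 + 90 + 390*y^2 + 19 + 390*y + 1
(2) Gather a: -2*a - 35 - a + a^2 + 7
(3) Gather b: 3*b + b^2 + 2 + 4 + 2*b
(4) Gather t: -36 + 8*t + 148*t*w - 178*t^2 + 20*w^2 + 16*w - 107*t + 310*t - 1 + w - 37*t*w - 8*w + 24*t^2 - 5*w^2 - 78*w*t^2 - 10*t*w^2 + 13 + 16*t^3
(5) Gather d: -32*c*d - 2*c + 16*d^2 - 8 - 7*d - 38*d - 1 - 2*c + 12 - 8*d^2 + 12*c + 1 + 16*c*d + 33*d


(1) = 90*y^3 + 429*y^2 + 463*y + 110
(2) = a^2 - 3*a - 28
(3) = b^2 + 5*b + 6
(4) = 16*t^3 + t^2*(-78*w - 154) + t*(-10*w^2 + 111*w + 211) + 15*w^2 + 9*w - 24
(5) = 8*c + 8*d^2 + d*(-16*c - 12) + 4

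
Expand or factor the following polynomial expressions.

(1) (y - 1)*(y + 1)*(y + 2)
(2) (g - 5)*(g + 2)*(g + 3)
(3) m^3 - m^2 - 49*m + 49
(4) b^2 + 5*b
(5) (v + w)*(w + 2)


(1) = y^3 + 2*y^2 - y - 2
(2) = g^3 - 19*g - 30
(3) = (m - 7)*(m - 1)*(m + 7)
(4) = b*(b + 5)
(5) = v*w + 2*v + w^2 + 2*w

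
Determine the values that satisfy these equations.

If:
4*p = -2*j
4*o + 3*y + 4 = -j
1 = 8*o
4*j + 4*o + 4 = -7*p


Then:
j = -9
o = 1/8
p = 9/2
y = 3/2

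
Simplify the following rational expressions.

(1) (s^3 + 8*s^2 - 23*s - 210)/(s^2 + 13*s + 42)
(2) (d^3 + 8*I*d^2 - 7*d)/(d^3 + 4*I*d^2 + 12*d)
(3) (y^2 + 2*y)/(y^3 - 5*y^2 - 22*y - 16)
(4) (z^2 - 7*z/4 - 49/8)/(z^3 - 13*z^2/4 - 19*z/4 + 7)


(1) = s - 5
(2) = (d^2 + 8*I*d - 7)/(d^2 + 4*I*d + 12)
(3) = y/(y^2 - 7*y - 8)
(4) = (2*z - 7)/(2*z^2 - 10*z + 8)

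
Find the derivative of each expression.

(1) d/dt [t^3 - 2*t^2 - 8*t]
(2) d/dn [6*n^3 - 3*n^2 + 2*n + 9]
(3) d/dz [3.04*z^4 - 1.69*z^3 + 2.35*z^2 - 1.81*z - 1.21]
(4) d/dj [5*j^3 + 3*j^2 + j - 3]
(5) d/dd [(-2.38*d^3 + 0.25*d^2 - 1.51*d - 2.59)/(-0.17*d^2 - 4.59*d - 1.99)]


(1) = 3*t^2 - 4*t - 8
(2) = 18*n^2 - 6*n + 2
(3) = 12.16*z^3 - 5.07*z^2 + 4.7*z - 1.81
(4) = 15*j^2 + 6*j + 1
(5) = (0.4046*d^4 + 21.8484*d^3 + 12.8044*d^2 - 1.8756*d - 8.8832)/(0.0289*d^4 + 1.5606*d^3 + 21.7447*d^2 + 18.2682*d + 3.9601)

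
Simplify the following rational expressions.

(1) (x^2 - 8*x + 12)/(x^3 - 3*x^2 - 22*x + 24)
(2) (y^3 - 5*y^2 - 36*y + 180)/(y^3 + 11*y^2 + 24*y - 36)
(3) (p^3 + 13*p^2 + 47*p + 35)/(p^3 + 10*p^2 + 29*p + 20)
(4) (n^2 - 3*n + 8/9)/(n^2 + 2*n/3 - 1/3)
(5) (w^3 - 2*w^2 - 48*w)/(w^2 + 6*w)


(1) = (x - 2)/(x^2 + 3*x - 4)
(2) = (y^2 - 11*y + 30)/(y^2 + 5*y - 6)
(3) = (p + 7)/(p + 4)
(4) = (3*n - 8)/(3*n + 3)
(5) = w - 8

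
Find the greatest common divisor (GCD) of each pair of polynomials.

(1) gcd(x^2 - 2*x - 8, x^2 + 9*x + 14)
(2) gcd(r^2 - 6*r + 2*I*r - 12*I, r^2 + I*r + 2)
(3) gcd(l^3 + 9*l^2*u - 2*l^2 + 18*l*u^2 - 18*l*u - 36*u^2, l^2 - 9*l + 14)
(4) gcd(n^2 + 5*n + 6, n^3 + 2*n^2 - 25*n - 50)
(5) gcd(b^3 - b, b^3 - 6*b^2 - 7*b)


(1) = x + 2
(2) = r + 2*I
(3) = l - 2
(4) = gcd((n + 2)*(n + 3), (n - 5)*(n + 2)*(n + 5)) = n + 2
(5) = gcd(b*(b - 1)*(b + 1), b*(b - 7)*(b + 1)) = b^2 + b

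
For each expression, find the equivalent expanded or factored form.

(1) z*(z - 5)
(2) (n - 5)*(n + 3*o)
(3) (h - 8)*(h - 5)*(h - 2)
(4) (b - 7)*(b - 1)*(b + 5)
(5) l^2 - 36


(1) = z^2 - 5*z
(2) = n^2 + 3*n*o - 5*n - 15*o
(3) = h^3 - 15*h^2 + 66*h - 80
(4) = b^3 - 3*b^2 - 33*b + 35
(5) = (l - 6)*(l + 6)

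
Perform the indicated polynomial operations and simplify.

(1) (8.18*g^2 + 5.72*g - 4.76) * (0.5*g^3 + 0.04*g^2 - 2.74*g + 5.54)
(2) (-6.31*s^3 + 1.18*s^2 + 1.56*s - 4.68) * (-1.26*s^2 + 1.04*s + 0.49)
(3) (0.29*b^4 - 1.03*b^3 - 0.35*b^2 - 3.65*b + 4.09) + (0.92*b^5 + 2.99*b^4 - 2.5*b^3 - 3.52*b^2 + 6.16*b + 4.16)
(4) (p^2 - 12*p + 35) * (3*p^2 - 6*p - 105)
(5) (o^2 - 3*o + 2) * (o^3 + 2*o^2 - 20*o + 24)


(1) = 4.09*g^5 + 3.1872*g^4 - 24.5644*g^3 + 29.454*g^2 + 44.7312*g - 26.3704
(2) = 7.9506*s^5 - 8.0492*s^4 - 3.8303*s^3 + 8.0974*s^2 - 4.1028*s - 2.2932
(3) = 0.92*b^5 + 3.28*b^4 - 3.53*b^3 - 3.87*b^2 + 2.51*b + 8.25
(4) = 3*p^4 - 42*p^3 + 72*p^2 + 1050*p - 3675
(5) = o^5 - o^4 - 24*o^3 + 88*o^2 - 112*o + 48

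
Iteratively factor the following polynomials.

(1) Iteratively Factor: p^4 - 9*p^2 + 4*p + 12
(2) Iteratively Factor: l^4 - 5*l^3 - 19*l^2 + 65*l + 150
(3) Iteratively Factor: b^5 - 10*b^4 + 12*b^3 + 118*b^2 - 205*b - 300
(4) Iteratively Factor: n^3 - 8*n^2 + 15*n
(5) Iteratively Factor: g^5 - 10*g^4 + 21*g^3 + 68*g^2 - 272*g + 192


(1) = (p + 1)*(p^3 - p^2 - 8*p + 12) = (p - 2)*(p + 1)*(p^2 + p - 6) = (p - 2)^2*(p + 1)*(p + 3)
(2) = (l + 3)*(l^3 - 8*l^2 + 5*l + 50) = (l + 2)*(l + 3)*(l^2 - 10*l + 25) = (l - 5)*(l + 2)*(l + 3)*(l - 5)
(3) = (b + 1)*(b^4 - 11*b^3 + 23*b^2 + 95*b - 300) = (b - 5)*(b + 1)*(b^3 - 6*b^2 - 7*b + 60) = (b - 5)*(b - 4)*(b + 1)*(b^2 - 2*b - 15) = (b - 5)^2*(b - 4)*(b + 1)*(b + 3)
(4) = (n)*(n^2 - 8*n + 15) = n*(n - 3)*(n - 5)
(5) = (g + 3)*(g^4 - 13*g^3 + 60*g^2 - 112*g + 64) = (g - 4)*(g + 3)*(g^3 - 9*g^2 + 24*g - 16) = (g - 4)^2*(g + 3)*(g^2 - 5*g + 4) = (g - 4)^2*(g - 1)*(g + 3)*(g - 4)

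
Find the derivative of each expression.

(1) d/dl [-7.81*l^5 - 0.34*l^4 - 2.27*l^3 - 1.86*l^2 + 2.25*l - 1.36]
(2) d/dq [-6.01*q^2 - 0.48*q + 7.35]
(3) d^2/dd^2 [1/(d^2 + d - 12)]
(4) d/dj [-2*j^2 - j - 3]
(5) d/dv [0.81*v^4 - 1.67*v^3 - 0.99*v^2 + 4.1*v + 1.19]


(1) = -39.05*l^4 - 1.36*l^3 - 6.81*l^2 - 3.72*l + 2.25
(2) = -12.02*q - 0.48
(3) = 2*(-d^2 - d + (2*d + 1)^2 + 12)/(d^2 + d - 12)^3
(4) = -4*j - 1
(5) = 3.24*v^3 - 5.01*v^2 - 1.98*v + 4.1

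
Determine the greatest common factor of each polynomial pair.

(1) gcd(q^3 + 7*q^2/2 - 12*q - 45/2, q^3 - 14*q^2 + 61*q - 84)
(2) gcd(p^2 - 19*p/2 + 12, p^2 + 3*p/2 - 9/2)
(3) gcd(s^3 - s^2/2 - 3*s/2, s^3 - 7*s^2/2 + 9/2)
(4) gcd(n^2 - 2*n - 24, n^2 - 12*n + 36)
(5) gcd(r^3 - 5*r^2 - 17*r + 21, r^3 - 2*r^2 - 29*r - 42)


(1) = q - 3
(2) = p - 3/2
(3) = s^2 - s/2 - 3/2
(4) = n - 6
(5) = r^2 - 4*r - 21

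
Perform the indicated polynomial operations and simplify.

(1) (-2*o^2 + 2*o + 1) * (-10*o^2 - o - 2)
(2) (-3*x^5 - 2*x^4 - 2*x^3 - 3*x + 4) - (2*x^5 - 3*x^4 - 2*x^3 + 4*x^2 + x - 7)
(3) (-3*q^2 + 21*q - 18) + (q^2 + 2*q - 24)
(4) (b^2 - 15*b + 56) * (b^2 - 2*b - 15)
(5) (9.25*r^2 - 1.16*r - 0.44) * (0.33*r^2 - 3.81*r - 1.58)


(1) = 20*o^4 - 18*o^3 - 8*o^2 - 5*o - 2
(2) = -5*x^5 + x^4 - 4*x^2 - 4*x + 11
(3) = -2*q^2 + 23*q - 42
(4) = b^4 - 17*b^3 + 71*b^2 + 113*b - 840
(5) = 3.0525*r^4 - 35.6253*r^3 - 10.3406*r^2 + 3.5092*r + 0.6952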